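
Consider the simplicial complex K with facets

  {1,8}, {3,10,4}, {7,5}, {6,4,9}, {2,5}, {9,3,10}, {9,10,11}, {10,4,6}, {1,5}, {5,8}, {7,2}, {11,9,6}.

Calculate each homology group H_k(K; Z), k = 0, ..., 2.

H_0 ≅ Z^2,  H_1 ≅ Z^3,  H_2 = 0.

Take the total order 1 < 2 < 3 < 4 < 5 < 6 < 7 < 8 < 9 < 10 < 11 on the vertex set. Then K (dimension 2) consists of the simplices:

  0-simplices (11): [1], [2], [3], [4], [5], [6], [7], [8], [9], [10], [11]
  1-simplices (18): [1,5], [1,8], [2,5], [2,7], [3,4], [3,9], [3,10], [4,6], [4,9], [4,10], [5,7], [5,8], [6,9], [6,10], [6,11], [9,10], [9,11], [10,11]
  2-simplices (6): [3,4,10], [3,9,10], [4,6,9], [4,6,10], [6,9,11], [9,10,11]

so the chain groups are C_0 ≅ Z^11, C_1 ≅ Z^18, C_2 ≅ Z^6.

∂_1: C_1 → C_0 maps an edge to its endpoints' difference, ∂[p,q] = q − p. For instance
  ∂[1,5] = [5] − [1].
As a 11×18 matrix over Z this has rank 9, with invariant factors (1,1,1,1,1,1,1,1,1).

The boundary map ∂_2: C_2 → C_1 sends each 2-simplex [p,q,r] to [q,r] − [p,r] + [p,q]. For instance
  ∂[4,6,10] = [6,10] − [4,10] + [4,6],
  ∂[3,4,10] = [4,10] − [3,10] + [3,4].
This gives a 18×6 integer matrix of rank 6; reducing to Smith normal form yields diagonal entries (1,1,1,1,1,1).

Computing H_k = (kernel of ∂_k) / (image of ∂_{k+1}):

  H_0: rank C_0 − rank ∂_1 = 11 − 9 = 2, and the invariant factors of ∂_1 are all 1, so H_0 = Z^2.
  H_1: rank ker ∂_1 − rank ∂_2 = (18 − 9) − 6 = 3, and the invariant factors of ∂_2 are all 1, so H_1 = Z^3.
  H_2: rank ker ∂_2 − rank ∂_3 = (6 − 6) − 0 = 0, and there is no ∂_3, so H_2 = 0.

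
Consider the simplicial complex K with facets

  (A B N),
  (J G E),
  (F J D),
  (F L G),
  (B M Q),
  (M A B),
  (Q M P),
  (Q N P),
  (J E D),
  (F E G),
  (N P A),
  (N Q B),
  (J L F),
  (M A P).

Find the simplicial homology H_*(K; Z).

Order the vertices as A < B < D < E < F < G < J < L < M < N < P < Q. Listing each simplex with vertices in this order, K has dimension 2 with simplices:

  0-simplices (12): A, B, D, E, F, G, J, L, M, N, P, Q
  1-simplices (24): AB, AM, AN, AP, BM, BN, BQ, DE, DF, DJ, EF, EG, EJ, FG, FJ, FL, GJ, GL, JL, MP, MQ, NP, NQ, PQ
  2-simplices (14): ABM, ABN, AMP, ANP, BMQ, BNQ, DEJ, DFJ, EFG, EGJ, FGL, FJL, MPQ, NPQ

Hence C_0 ≅ Z^12, C_1 ≅ Z^24, C_2 ≅ Z^14.

The boundary map ∂_1: C_1 → C_0 maps an edge to its endpoints' difference, ∂[p,q] = q − p. For instance
  ∂BM = M − B.
The resulting 12×24 matrix has rank 10, and its Smith normal form has invariant factors (1,1,1,1,1,1,1,1,1,1).

∂_2: C_2 → C_1 sends each 2-simplex [p,q,r] to [q,r] − [p,r] + [p,q]. For instance
  ∂BNQ = NQ − BQ + BN,
  ∂DFJ = FJ − DJ + DF.
The 24×14 boundary matrix has rank 13 and Smith normal form diag(1,1,1,1,1,1,1,1,1,1,1,1,1).

Reading off H_k = ker ∂_k / im ∂_{k+1}:

  H_0: rank C_0 − rank ∂_1 = 12 − 10 = 2, and the invariant factors of ∂_1 are all 1, so H_0 = Z^2.
  H_1: rank ker ∂_1 − rank ∂_2 = (24 − 10) − 13 = 1, and the invariant factors of ∂_2 are all 1, so H_1 = Z.
  H_2: rank ker ∂_2 − rank ∂_3 = (14 − 13) − 0 = 1, and there is no ∂_3, so H_2 = Z.

H_0 = Z^2,  H_1 = Z,  H_2 = Z.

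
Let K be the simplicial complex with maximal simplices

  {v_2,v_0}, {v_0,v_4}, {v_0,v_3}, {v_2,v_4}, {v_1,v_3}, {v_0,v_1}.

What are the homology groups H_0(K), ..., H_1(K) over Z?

Order the vertices as v_0 < v_1 < v_2 < v_3 < v_4. Listing each simplex with vertices in this order, K has dimension 1 with simplices:

  0-simplices (5): [v_0], [v_1], [v_2], [v_3], [v_4]
  1-simplices (6): [v_0,v_1], [v_0,v_2], [v_0,v_3], [v_0,v_4], [v_1,v_3], [v_2,v_4]

giving chain groups C_0 ≅ Z^5, C_1 ≅ Z^6.

Boundary ∂_1: C_1 → C_0 is given by ∂[p,q] = [q] − [p].
This gives a 5×6 integer matrix of rank 4; reducing to Smith normal form yields diagonal entries (1,1,1,1).

Computing H_k = (kernel of ∂_k) / (image of ∂_{k+1}):

  H_0: rank C_0 − rank ∂_1 = 5 − 4 = 1, and the invariant factors of ∂_1 are all 1, so H_0 ≅ Z.
  H_1: rank ker ∂_1 − rank ∂_2 = (6 − 4) − 0 = 2, and there is no ∂_2, so H_1 ≅ Z^2.

(K is a triangulation of a wedge of 2 circles.)

H_0 ≅ Z,  H_1 ≅ Z^2.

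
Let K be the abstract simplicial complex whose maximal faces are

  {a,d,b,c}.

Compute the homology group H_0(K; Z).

Order the vertices as a < b < c < d. Listing each simplex with vertices in this order, K has dimension 3 with simplices:

  0-simplices (4): a, b, c, d
  1-simplices (6): ab, ac, ad, bc, bd, cd
  2-simplices (4): abc, abd, acd, bcd
  3-simplices (1): abcd

so the chain groups are C_0 ≅ Z^4, C_1 ≅ Z^6, C_2 ≅ Z^4, C_3 ≅ Z^1.

The boundary map ∂_1: C_1 → C_0 maps an edge to its endpoints' difference, ∂[p,q] = q − p.
The resulting 4×6 matrix has rank 3, and its Smith normal form has invariant factors (1,1,1).

The boundary map ∂_2: C_2 → C_1 acts by ∂[p,q,r] = [q,r] − [p,r] + [p,q]. For instance
  ∂abd = bd − ad + ab,
  ∂bcd = cd − bd + bc.
As a 6×4 matrix over Z this has rank 3, with invariant factors (1,1,1).

∂_3: C_3 → C_2 sends each 3-simplex σ to the alternating sum Σ_i (−1)^i (σ with its i-th vertex removed). For instance
  ∂abcd = bcd − acd + abd − abc.
The 4×1 boundary matrix has rank 1 and Smith normal form diag(1).

Reading off H_k = ker ∂_k / im ∂_{k+1}:

  H_0: rank C_0 − rank ∂_1 = 4 − 3 = 1, and the invariant factors of ∂_1 are all 1, so H_0 ≅ Z.

H_0 = Z.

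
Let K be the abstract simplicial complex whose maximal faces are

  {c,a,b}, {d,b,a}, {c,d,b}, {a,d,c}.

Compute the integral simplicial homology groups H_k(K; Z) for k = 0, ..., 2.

H_0 = Z,  H_1 = 0,  H_2 = Z.

Take the total order a < b < c < d on the vertex set. Then K (dimension 2) consists of the simplices:

  0-simplices (4): a, b, c, d
  1-simplices (6): ab, ac, ad, bc, bd, cd
  2-simplices (4): abc, abd, acd, bcd

so the chain groups are C_0 ≅ Z^4, C_1 ≅ Z^6, C_2 ≅ Z^4.

∂_1: C_1 → C_0 maps an edge to its endpoints' difference, ∂[p,q] = q − p. For instance
  ∂cd = d − c.
This gives a 4×6 integer matrix of rank 3; reducing to Smith normal form yields diagonal entries (1,1,1).

The boundary map ∂_2: C_2 → C_1 maps a triangle to the signed sum of its edges. For instance
  ∂bcd = cd − bd + bc,
  ∂acd = cd − ad + ac.
The 6×4 boundary matrix has rank 3 and Smith normal form diag(1,1,1).

Now H_k = ker ∂_k / im ∂_{k+1}, so:

  H_0: rank C_0 − rank ∂_1 = 4 − 3 = 1, and the invariant factors of ∂_1 are all 1, so H_0 ≅ Z.
  H_1: rank ker ∂_1 − rank ∂_2 = (6 − 3) − 3 = 0, and the invariant factors of ∂_2 are all 1, so H_1 ≅ 0.
  H_2: rank ker ∂_2 − rank ∂_3 = (4 − 3) − 0 = 1, and there is no ∂_3, so H_2 ≅ Z.

(K is a triangulation of the 2-sphere S^2.)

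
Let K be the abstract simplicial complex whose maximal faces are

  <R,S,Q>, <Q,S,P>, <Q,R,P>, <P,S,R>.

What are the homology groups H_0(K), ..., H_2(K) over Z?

We work with the vertex ordering P < Q < R < S. The simplices of K, each written with vertices in increasing order, are:

  0-simplices (4): P, Q, R, S
  1-simplices (6): PQ, PR, PS, QR, QS, RS
  2-simplices (4): PQR, PQS, PRS, QRS

so the chain groups are C_0 ≅ Z^4, C_1 ≅ Z^6, C_2 ≅ Z^4.

The boundary map ∂_1: C_1 → C_0 sends each edge [p,q] (with p < q) to q − p.
This gives a 4×6 integer matrix of rank 3; reducing to Smith normal form yields diagonal entries (1,1,1).

∂_2: C_2 → C_1 maps a triangle to the signed sum of its edges. For instance
  ∂PQS = QS − PS + PQ,
  ∂PQR = QR − PR + PQ.
The 6×4 boundary matrix has rank 3 and Smith normal form diag(1,1,1).

Computing H_k = (kernel of ∂_k) / (image of ∂_{k+1}):

  H_0: rank C_0 − rank ∂_1 = 4 − 3 = 1, and the invariant factors of ∂_1 are all 1, so H_0 = Z.
  H_1: rank ker ∂_1 − rank ∂_2 = (6 − 3) − 3 = 0, and the invariant factors of ∂_2 are all 1, so H_1 = 0.
  H_2: rank ker ∂_2 − rank ∂_3 = (4 − 3) − 0 = 1, and there is no ∂_3, so H_2 = Z.

As a check, the Euler characteristic is 4 − 6 + 4 = 2, which agrees with 1 − 0 + 1 = 2.
(K is a triangulation of the 2-sphere S^2.)

H_0 = Z,  H_1 = 0,  H_2 = Z.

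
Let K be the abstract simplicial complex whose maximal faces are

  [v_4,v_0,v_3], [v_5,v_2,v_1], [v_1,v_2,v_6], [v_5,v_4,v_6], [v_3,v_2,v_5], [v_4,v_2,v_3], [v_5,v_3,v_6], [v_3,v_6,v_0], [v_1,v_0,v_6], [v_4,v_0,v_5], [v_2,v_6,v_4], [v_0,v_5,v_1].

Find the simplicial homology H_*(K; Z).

Fix the vertex order v_0 < v_1 < v_2 < v_3 < v_4 < v_5 < v_6 and write every simplex with vertices in increasing order. Then dim K = 2 and the simplices of K are:

  0-simplices (7): [v_0], [v_1], [v_2], [v_3], [v_4], [v_5], [v_6]
  1-simplices (18): (18 of them)
  2-simplices (12): (12 of them)

so the chain groups are C_0 ≅ Z^7, C_1 ≅ Z^18, C_2 ≅ Z^12.

Boundary ∂_1: C_1 → C_0 maps an edge to its endpoints' difference, ∂[p,q] = q − p. For instance
  ∂[v_2,v_4] = [v_4] − [v_2].
The 7×18 boundary matrix has rank 6 and Smith normal form diag(1,1,1,1,1,1).

The boundary map ∂_2: C_2 → C_1 acts by ∂[p,q,r] = [q,r] − [p,r] + [p,q]. For instance
  ∂[v_0,v_4,v_5] = [v_4,v_5] − [v_0,v_5] + [v_0,v_4],
  ∂[v_2,v_3,v_5] = [v_3,v_5] − [v_2,v_5] + [v_2,v_3].
This gives a 18×12 integer matrix of rank 12; reducing to Smith normal form yields diagonal entries (1,1,1,1,1,1,1,1,1,1,1,2).

From H_k ≅ ker(∂_k) / im(∂_{k+1}) we obtain:

  H_0: rank C_0 − rank ∂_1 = 7 − 6 = 1, and the invariant factors of ∂_1 are all 1, so H_0 = Z.
  H_1: rank ker ∂_1 − rank ∂_2 = (18 − 6) − 12 = 0, and ∂_2 has invariant factor 2 > 1, so H_1 = Z/2Z.
  H_2: rank ker ∂_2 − rank ∂_3 = (12 − 12) − 0 = 0, and there is no ∂_3, so H_2 = 0.

(K is a triangulation of the real projective plane RP^2.)

H_0 ≅ Z,  H_1 ≅ Z/2Z,  H_2 = 0.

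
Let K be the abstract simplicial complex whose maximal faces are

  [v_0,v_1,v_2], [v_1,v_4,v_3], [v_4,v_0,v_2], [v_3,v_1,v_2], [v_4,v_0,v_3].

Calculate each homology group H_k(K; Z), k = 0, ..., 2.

Fix the vertex order v_0 < v_1 < v_2 < v_3 < v_4 and write every simplex with vertices in increasing order. Then dim K = 2 and the simplices of K are:

  0-simplices (5): [v_0], [v_1], [v_2], [v_3], [v_4]
  1-simplices (10): [v_0,v_1], [v_0,v_2], [v_0,v_3], [v_0,v_4], [v_1,v_2], [v_1,v_3], [v_1,v_4], [v_2,v_3], [v_2,v_4], [v_3,v_4]
  2-simplices (5): [v_0,v_1,v_2], [v_0,v_2,v_4], [v_0,v_3,v_4], [v_1,v_2,v_3], [v_1,v_3,v_4]

so the chain groups are C_0 ≅ Z^5, C_1 ≅ Z^10, C_2 ≅ Z^5.

∂_1: C_1 → C_0 sends each edge [p,q] (with p < q) to q − p. For instance
  ∂[v_3,v_4] = [v_4] − [v_3].
The resulting 5×10 matrix has rank 4, and its Smith normal form has invariant factors (1,1,1,1).

∂_2: C_2 → C_1 sends each 2-simplex [p,q,r] to [q,r] − [p,r] + [p,q]. For instance
  ∂[v_0,v_3,v_4] = [v_3,v_4] − [v_0,v_4] + [v_0,v_3],
  ∂[v_1,v_2,v_3] = [v_2,v_3] − [v_1,v_3] + [v_1,v_2].
As a 10×5 matrix over Z this has rank 5, with invariant factors (1,1,1,1,1).

Reading off H_k = ker ∂_k / im ∂_{k+1}:

  H_0: rank C_0 − rank ∂_1 = 5 − 4 = 1, and the invariant factors of ∂_1 are all 1, so H_0 = Z.
  H_1: rank ker ∂_1 − rank ∂_2 = (10 − 4) − 5 = 1, and the invariant factors of ∂_2 are all 1, so H_1 = Z.
  H_2: rank ker ∂_2 − rank ∂_3 = (5 − 5) − 0 = 0, and there is no ∂_3, so H_2 = 0.

As a check, the Euler characteristic is 5 − 10 + 5 = 0, which agrees with 1 − 1 + 0 = 0.
(K is a triangulation of the Möbius band.)

H_0 ≅ Z,  H_1 ≅ Z,  H_2 = 0.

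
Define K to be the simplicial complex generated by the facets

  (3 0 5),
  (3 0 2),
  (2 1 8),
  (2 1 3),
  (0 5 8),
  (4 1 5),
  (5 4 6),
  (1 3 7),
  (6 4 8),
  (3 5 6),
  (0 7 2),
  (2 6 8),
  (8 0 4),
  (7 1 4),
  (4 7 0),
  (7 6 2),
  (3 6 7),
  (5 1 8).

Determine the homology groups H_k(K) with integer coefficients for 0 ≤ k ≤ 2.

Take the total order 0 < 1 < 2 < 3 < 4 < 5 < 6 < 7 < 8 on the vertex set. Then K (dimension 2) consists of the simplices:

  0-simplices (9): [0], [1], [2], [3], [4], [5], [6], [7], [8]
  1-simplices (27): (27 of them)
  2-simplices (18): [0,2,3], [0,2,7], [0,3,5], [0,4,7], [0,4,8], [0,5,8], [1,2,3], [1,2,8], [1,3,7], [1,4,5], [1,4,7], [1,5,8], [2,6,7], [2,6,8], [3,5,6], [3,6,7], [4,5,6], [4,6,8]

giving chain groups C_0 ≅ Z^9, C_1 ≅ Z^27, C_2 ≅ Z^18.

The boundary map ∂_1: C_1 → C_0 is given by ∂[p,q] = [q] − [p]. For instance
  ∂[0,2] = [2] − [0].
This gives a 9×27 integer matrix of rank 8; reducing to Smith normal form yields diagonal entries (1,1,1,1,1,1,1,1).

The boundary map ∂_2: C_2 → C_1 acts by ∂[p,q,r] = [q,r] − [p,r] + [p,q]. For instance
  ∂[3,6,7] = [6,7] − [3,7] + [3,6],
  ∂[3,5,6] = [5,6] − [3,6] + [3,5].
As a 27×18 matrix over Z this has rank 18, with invariant factors (1,1,1,1,1,1,1,1,1,1,1,1,1,1,1,1,1,2).

From H_k ≅ ker(∂_k) / im(∂_{k+1}) we obtain:

  H_0: rank C_0 − rank ∂_1 = 9 − 8 = 1, and the invariant factors of ∂_1 are all 1, so H_0 ≅ Z.
  H_1: rank ker ∂_1 − rank ∂_2 = (27 − 8) − 18 = 1, and ∂_2 has invariant factor 2 > 1, so H_1 ≅ Z ⊕ Z/2.
  H_2: rank ker ∂_2 − rank ∂_3 = (18 − 18) − 0 = 0, and there is no ∂_3, so H_2 ≅ 0.

As a check, the Euler characteristic is 9 − 27 + 18 = 0, which agrees with 1 − 1 + 0 = 0.
(K is a triangulation of the Klein bottle.)

H_0 = Z,  H_1 = Z ⊕ Z/2,  H_2 = 0.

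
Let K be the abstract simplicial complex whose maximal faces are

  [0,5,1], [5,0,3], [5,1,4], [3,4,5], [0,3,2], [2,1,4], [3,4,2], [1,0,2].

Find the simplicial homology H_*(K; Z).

H_0 ≅ Z,  H_1 = 0,  H_2 ≅ Z.

Fix the vertex order 0 < 1 < 2 < 3 < 4 < 5 and write every simplex with vertices in increasing order. Then dim K = 2 and the simplices of K are:

  0-simplices (6): [0], [1], [2], [3], [4], [5]
  1-simplices (12): [0,1], [0,2], [0,3], [0,5], [1,2], [1,4], [1,5], [2,3], [2,4], [3,4], [3,5], [4,5]
  2-simplices (8): [0,1,2], [0,1,5], [0,2,3], [0,3,5], [1,2,4], [1,4,5], [2,3,4], [3,4,5]

so the chain groups are C_0 ≅ Z^6, C_1 ≅ Z^12, C_2 ≅ Z^8.

The boundary map ∂_1: C_1 → C_0 sends each edge [p,q] (with p < q) to q − p.
This gives a 6×12 integer matrix of rank 5; reducing to Smith normal form yields diagonal entries (1,1,1,1,1).

∂_2: C_2 → C_1 acts by ∂[p,q,r] = [q,r] − [p,r] + [p,q]. For instance
  ∂[0,1,5] = [1,5] − [0,5] + [0,1],
  ∂[0,3,5] = [3,5] − [0,5] + [0,3].
As a 12×8 matrix over Z this has rank 7, with invariant factors (1,1,1,1,1,1,1).

Now H_k = ker ∂_k / im ∂_{k+1}, so:

  H_0: rank C_0 − rank ∂_1 = 6 − 5 = 1, and the invariant factors of ∂_1 are all 1, so H_0 ≅ Z.
  H_1: rank ker ∂_1 − rank ∂_2 = (12 − 5) − 7 = 0, and the invariant factors of ∂_2 are all 1, so H_1 ≅ 0.
  H_2: rank ker ∂_2 − rank ∂_3 = (8 − 7) − 0 = 1, and there is no ∂_3, so H_2 ≅ Z.

As a check, the Euler characteristic is 6 − 12 + 8 = 2, which agrees with 1 − 0 + 1 = 2.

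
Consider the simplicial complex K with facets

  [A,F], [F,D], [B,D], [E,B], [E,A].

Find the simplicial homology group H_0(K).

H_0 = Z.

K has 5 vertices, 5 edges.
rank ∂_0 = 0, rank ∂_1 = 4 ⇒ b_0 = 5 − 0 − 4 = 1; all invariant factors of ∂_1 are 1 so no torsion. So H_0 = Z.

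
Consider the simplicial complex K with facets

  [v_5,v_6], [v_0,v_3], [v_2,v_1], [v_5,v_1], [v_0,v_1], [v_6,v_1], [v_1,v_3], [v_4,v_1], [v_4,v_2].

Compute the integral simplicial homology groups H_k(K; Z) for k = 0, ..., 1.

Take the total order v_0 < v_1 < v_2 < v_3 < v_4 < v_5 < v_6 on the vertex set. Then K (dimension 1) consists of the simplices:

  0-simplices (7): [v_0], [v_1], [v_2], [v_3], [v_4], [v_5], [v_6]
  1-simplices (9): [v_0,v_1], [v_0,v_3], [v_1,v_2], [v_1,v_3], [v_1,v_4], [v_1,v_5], [v_1,v_6], [v_2,v_4], [v_5,v_6]

giving chain groups C_0 ≅ Z^7, C_1 ≅ Z^9.

∂_1: C_1 → C_0 sends each edge [p,q] (with p < q) to q − p. For instance
  ∂[v_1,v_3] = [v_3] − [v_1].
The resulting 7×9 matrix has rank 6, and its Smith normal form has invariant factors (1,1,1,1,1,1).

Computing H_k = (kernel of ∂_k) / (image of ∂_{k+1}):

  H_0: rank C_0 − rank ∂_1 = 7 − 6 = 1, and the invariant factors of ∂_1 are all 1, so H_0 ≅ Z.
  H_1: rank ker ∂_1 − rank ∂_2 = (9 − 6) − 0 = 3, and there is no ∂_2, so H_1 ≅ Z^3.

(K is a triangulation of a wedge of 3 circles.)

H_0 ≅ Z,  H_1 ≅ Z^3.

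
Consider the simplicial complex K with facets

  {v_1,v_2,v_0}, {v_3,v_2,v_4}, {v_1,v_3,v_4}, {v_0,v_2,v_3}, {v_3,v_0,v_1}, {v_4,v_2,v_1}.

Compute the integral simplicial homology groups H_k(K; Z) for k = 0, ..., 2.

Fix the vertex order v_0 < v_1 < v_2 < v_3 < v_4 and write every simplex with vertices in increasing order. Then dim K = 2 and the simplices of K are:

  0-simplices (5): [v_0], [v_1], [v_2], [v_3], [v_4]
  1-simplices (9): [v_0,v_1], [v_0,v_2], [v_0,v_3], [v_1,v_2], [v_1,v_3], [v_1,v_4], [v_2,v_3], [v_2,v_4], [v_3,v_4]
  2-simplices (6): [v_0,v_1,v_2], [v_0,v_1,v_3], [v_0,v_2,v_3], [v_1,v_2,v_4], [v_1,v_3,v_4], [v_2,v_3,v_4]

giving chain groups C_0 ≅ Z^5, C_1 ≅ Z^9, C_2 ≅ Z^6.

The boundary map ∂_1: C_1 → C_0 is given by ∂[p,q] = [q] − [p].
As a 5×9 matrix over Z this has rank 4, with invariant factors (1,1,1,1).

Boundary ∂_2: C_2 → C_1 sends each 2-simplex [p,q,r] to [q,r] − [p,r] + [p,q]. For instance
  ∂[v_0,v_2,v_3] = [v_2,v_3] − [v_0,v_3] + [v_0,v_2],
  ∂[v_0,v_1,v_2] = [v_1,v_2] − [v_0,v_2] + [v_0,v_1].
The resulting 9×6 matrix has rank 5, and its Smith normal form has invariant factors (1,1,1,1,1).

Now H_k = ker ∂_k / im ∂_{k+1}, so:

  H_0: rank C_0 − rank ∂_1 = 5 − 4 = 1, and the invariant factors of ∂_1 are all 1, so H_0 ≅ Z.
  H_1: rank ker ∂_1 − rank ∂_2 = (9 − 4) − 5 = 0, and the invariant factors of ∂_2 are all 1, so H_1 ≅ 0.
  H_2: rank ker ∂_2 − rank ∂_3 = (6 − 5) − 0 = 1, and there is no ∂_3, so H_2 ≅ Z.

H_0 = Z,  H_1 = 0,  H_2 = Z.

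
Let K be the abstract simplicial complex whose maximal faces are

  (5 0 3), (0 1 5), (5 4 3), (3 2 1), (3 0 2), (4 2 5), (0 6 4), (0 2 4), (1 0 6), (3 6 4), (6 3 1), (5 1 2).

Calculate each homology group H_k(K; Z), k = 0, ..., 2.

We work with the vertex ordering 0 < 1 < 2 < 3 < 4 < 5 < 6. The simplices of K, each written with vertices in increasing order, are:

  0-simplices (7): [0], [1], [2], [3], [4], [5], [6]
  1-simplices (18): [0,1], [0,2], [0,3], [0,4], [0,5], [0,6], [1,2], [1,3], [1,5], [1,6], [2,3], [2,4], [2,5], [3,4], [3,5], [3,6], [4,5], [4,6]
  2-simplices (12): [0,1,5], [0,1,6], [0,2,3], [0,2,4], [0,3,5], [0,4,6], [1,2,3], [1,2,5], [1,3,6], [2,4,5], [3,4,5], [3,4,6]

giving chain groups C_0 ≅ Z^7, C_1 ≅ Z^18, C_2 ≅ Z^12.

Boundary ∂_1: C_1 → C_0 maps an edge to its endpoints' difference, ∂[p,q] = q − p.
This gives a 7×18 integer matrix of rank 6; reducing to Smith normal form yields diagonal entries (1,1,1,1,1,1).

Boundary ∂_2: C_2 → C_1 acts by ∂[p,q,r] = [q,r] − [p,r] + [p,q]. For instance
  ∂[0,1,5] = [1,5] − [0,5] + [0,1],
  ∂[1,2,3] = [2,3] − [1,3] + [1,2].
As a 18×12 matrix over Z this has rank 12, with invariant factors (1,1,1,1,1,1,1,1,1,1,1,2).

Computing H_k = (kernel of ∂_k) / (image of ∂_{k+1}):

  H_0: rank C_0 − rank ∂_1 = 7 − 6 = 1, and the invariant factors of ∂_1 are all 1, so H_0 ≅ Z.
  H_1: rank ker ∂_1 − rank ∂_2 = (18 − 6) − 12 = 0, and ∂_2 has invariant factor 2 > 1, so H_1 ≅ Z_2.
  H_2: rank ker ∂_2 − rank ∂_3 = (12 − 12) − 0 = 0, and there is no ∂_3, so H_2 ≅ 0.

As a check, the Euler characteristic is 7 − 18 + 12 = 1, which agrees with 1 − 0 + 0 = 1.

H_0 = Z,  H_1 = Z_2,  H_2 = 0.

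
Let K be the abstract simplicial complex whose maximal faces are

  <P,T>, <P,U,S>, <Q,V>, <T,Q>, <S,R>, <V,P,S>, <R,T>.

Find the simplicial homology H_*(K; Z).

Fix the vertex order P < Q < R < S < T < U < V and write every simplex with vertices in increasing order. Then dim K = 2 and the simplices of K are:

  0-simplices (7): P, Q, R, S, T, U, V
  1-simplices (10): PS, PT, PU, PV, QT, QV, RS, RT, SU, SV
  2-simplices (2): PSU, PSV

Hence C_0 ≅ Z^7, C_1 ≅ Z^10, C_2 ≅ Z^2.

∂_1: C_1 → C_0 is given by ∂[p,q] = [q] − [p]. For instance
  ∂SV = V − S.
The resulting 7×10 matrix has rank 6, and its Smith normal form has invariant factors (1,1,1,1,1,1).

Boundary ∂_2: C_2 → C_1 maps a triangle to the signed sum of its edges. For instance
  ∂PSV = SV − PV + PS,
  ∂PSU = SU − PU + PS.
The resulting 10×2 matrix has rank 2, and its Smith normal form has invariant factors (1,1).

From H_k ≅ ker(∂_k) / im(∂_{k+1}) we obtain:

  H_0: rank C_0 − rank ∂_1 = 7 − 6 = 1, and the invariant factors of ∂_1 are all 1, so H_0 = Z.
  H_1: rank ker ∂_1 − rank ∂_2 = (10 − 6) − 2 = 2, and the invariant factors of ∂_2 are all 1, so H_1 = Z^2.
  H_2: rank ker ∂_2 − rank ∂_3 = (2 − 2) − 0 = 0, and there is no ∂_3, so H_2 = 0.

As a check, the Euler characteristic is 7 − 10 + 2 = -1, which agrees with 1 − 2 + 0 = -1.

H_0 ≅ Z,  H_1 ≅ Z^2,  H_2 = 0.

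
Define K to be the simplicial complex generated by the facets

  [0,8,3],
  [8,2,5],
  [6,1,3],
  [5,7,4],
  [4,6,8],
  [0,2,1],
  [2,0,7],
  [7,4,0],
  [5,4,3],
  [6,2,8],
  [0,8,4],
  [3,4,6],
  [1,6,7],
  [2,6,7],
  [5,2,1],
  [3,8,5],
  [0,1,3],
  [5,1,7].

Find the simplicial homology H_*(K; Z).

H_0 ≅ Z,  H_1 ≅ Z ⊕ Z_2,  H_2 = 0.

Order the vertices as 0 < 1 < 2 < 3 < 4 < 5 < 6 < 7 < 8. Listing each simplex with vertices in this order, K has dimension 2 with simplices:

  0-simplices (9): [0], [1], [2], [3], [4], [5], [6], [7], [8]
  1-simplices (27): (27 of them)
  2-simplices (18): [0,1,2], [0,1,3], [0,2,7], [0,3,8], [0,4,7], [0,4,8], [1,2,5], [1,3,6], [1,5,7], [1,6,7], [2,5,8], [2,6,7], [2,6,8], [3,4,5], [3,4,6], [3,5,8], [4,5,7], [4,6,8]

so the chain groups are C_0 ≅ Z^9, C_1 ≅ Z^27, C_2 ≅ Z^18.

Boundary ∂_1: C_1 → C_0 is given by ∂[p,q] = [q] − [p]. For instance
  ∂[2,5] = [5] − [2].
As a 9×27 matrix over Z this has rank 8, with invariant factors (1,1,1,1,1,1,1,1).

The boundary map ∂_2: C_2 → C_1 sends each 2-simplex [p,q,r] to [q,r] − [p,r] + [p,q]. For instance
  ∂[0,4,7] = [4,7] − [0,7] + [0,4],
  ∂[4,5,7] = [5,7] − [4,7] + [4,5].
The 27×18 boundary matrix has rank 18 and Smith normal form diag(1,1,1,1,1,1,1,1,1,1,1,1,1,1,1,1,1,2).

Reading off H_k = ker ∂_k / im ∂_{k+1}:

  H_0: rank C_0 − rank ∂_1 = 9 − 8 = 1, and the invariant factors of ∂_1 are all 1, so H_0 ≅ Z.
  H_1: rank ker ∂_1 − rank ∂_2 = (27 − 8) − 18 = 1, and ∂_2 has invariant factor 2 > 1, so H_1 ≅ Z ⊕ Z_2.
  H_2: rank ker ∂_2 − rank ∂_3 = (18 − 18) − 0 = 0, and there is no ∂_3, so H_2 ≅ 0.

As a check, the Euler characteristic is 9 − 27 + 18 = 0, which agrees with 1 − 1 + 0 = 0.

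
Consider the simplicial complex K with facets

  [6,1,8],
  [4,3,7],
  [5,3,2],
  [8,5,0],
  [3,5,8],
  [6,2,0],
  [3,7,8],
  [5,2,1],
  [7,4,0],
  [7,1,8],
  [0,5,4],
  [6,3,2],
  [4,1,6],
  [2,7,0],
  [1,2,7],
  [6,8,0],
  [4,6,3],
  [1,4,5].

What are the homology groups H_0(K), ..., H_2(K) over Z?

We work with the vertex ordering 0 < 1 < 2 < 3 < 4 < 5 < 6 < 7 < 8. The simplices of K, each written with vertices in increasing order, are:

  0-simplices (9): [0], [1], [2], [3], [4], [5], [6], [7], [8]
  1-simplices (27): (27 of them)
  2-simplices (18): [0,2,6], [0,2,7], [0,4,5], [0,4,7], [0,5,8], [0,6,8], [1,2,5], [1,2,7], [1,4,5], [1,4,6], [1,6,8], [1,7,8], [2,3,5], [2,3,6], [3,4,6], [3,4,7], [3,5,8], [3,7,8]

giving chain groups C_0 ≅ Z^9, C_1 ≅ Z^27, C_2 ≅ Z^18.

∂_1: C_1 → C_0 is given by ∂[p,q] = [q] − [p]. For instance
  ∂[1,6] = [6] − [1].
This gives a 9×27 integer matrix of rank 8; reducing to Smith normal form yields diagonal entries (1,1,1,1,1,1,1,1).

∂_2: C_2 → C_1 sends each 2-simplex [p,q,r] to [q,r] − [p,r] + [p,q]. For instance
  ∂[3,5,8] = [5,8] − [3,8] + [3,5],
  ∂[1,4,6] = [4,6] − [1,6] + [1,4].
The resulting 27×18 matrix has rank 17, and its Smith normal form has invariant factors (1,1,1,1,1,1,1,1,1,1,1,1,1,1,1,1,1).

Computing H_k = (kernel of ∂_k) / (image of ∂_{k+1}):

  H_0: rank C_0 − rank ∂_1 = 9 − 8 = 1, and the invariant factors of ∂_1 are all 1, so H_0 = Z.
  H_1: rank ker ∂_1 − rank ∂_2 = (27 − 8) − 17 = 2, and the invariant factors of ∂_2 are all 1, so H_1 = Z^2.
  H_2: rank ker ∂_2 − rank ∂_3 = (18 − 17) − 0 = 1, and there is no ∂_3, so H_2 = Z.

As a check, the Euler characteristic is 9 − 27 + 18 = 0, which agrees with 1 − 2 + 1 = 0.

H_0 ≅ Z,  H_1 ≅ Z^2,  H_2 ≅ Z.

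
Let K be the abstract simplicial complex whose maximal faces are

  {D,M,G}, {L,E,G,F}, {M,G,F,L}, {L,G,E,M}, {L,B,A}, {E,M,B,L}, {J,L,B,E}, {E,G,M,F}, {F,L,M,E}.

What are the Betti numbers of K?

b_0 = 1, b_1 = 0, b_2 = 0, b_3 = 1.

Order the vertices as A < B < D < E < F < G < J < L < M. Listing each simplex with vertices in this order, K has dimension 3 with simplices:

  0-simplices (9): A, B, D, E, F, G, J, L, M
  1-simplices (20): AB, AL, BE, BJ, BL, BM, DG, DM, EF, EG, EJ, EL, EM, FG, FL, FM, GL, GM, JL, LM
  2-simplices (18): ABL, BEJ, BEL, BEM, BJL, BLM, DGM, EFG, EFL, EFM, EGL, EGM, EJL, ELM, FGL, FGM, FLM, GLM
  3-simplices (7): BEJL, BELM, EFGL, EFGM, EFLM, EGLM, FGLM

Hence C_0 ≅ Z^9, C_1 ≅ Z^20, C_2 ≅ Z^18, C_3 ≅ Z^7.

The boundary map ∂_1: C_1 → C_0 sends each edge [p,q] (with p < q) to q − p. For instance
  ∂BM = M − B.
As a 9×20 matrix over Z this has rank 8, with invariant factors (1,1,1,1,1,1,1,1).

∂_2: C_2 → C_1 maps a triangle to the signed sum of its edges. For instance
  ∂FLM = LM − FM + FL,
  ∂BEM = EM − BM + BE.
As a 20×18 matrix over Z this has rank 12, with invariant factors (1,1,1,1,1,1,1,1,1,1,1,1).

The boundary map ∂_3: C_3 → C_2 sends each 3-simplex σ to the alternating sum Σ_i (−1)^i (σ with its i-th vertex removed). For instance
  ∂BEJL = EJL − BJL + BEL − BEJ,
  ∂EFLM = FLM − ELM + EFM − EFL.
This gives a 18×7 integer matrix of rank 6; reducing to Smith normal form yields diagonal entries (1,1,1,1,1,1).

Now H_k = ker ∂_k / im ∂_{k+1}, so:

  H_0: rank C_0 − rank ∂_1 = 9 − 8 = 1, and the invariant factors of ∂_1 are all 1, so H_0 ≅ Z.
  H_1: rank ker ∂_1 − rank ∂_2 = (20 − 8) − 12 = 0, and the invariant factors of ∂_2 are all 1, so H_1 ≅ 0.
  H_2: rank ker ∂_2 − rank ∂_3 = (18 − 12) − 6 = 0, and the invariant factors of ∂_3 are all 1, so H_2 ≅ 0.
  H_3: rank ker ∂_3 − rank ∂_4 = (7 − 6) − 0 = 1, and there is no ∂_4, so H_3 ≅ Z.

As a check, the Euler characteristic is 9 − 20 + 18 − 7 = 0, which agrees with 1 − 0 + 0 − 1 = 0.

Hence the Betti numbers are b_0 = 1, b_1 = 0, b_2 = 0, b_3 = 1.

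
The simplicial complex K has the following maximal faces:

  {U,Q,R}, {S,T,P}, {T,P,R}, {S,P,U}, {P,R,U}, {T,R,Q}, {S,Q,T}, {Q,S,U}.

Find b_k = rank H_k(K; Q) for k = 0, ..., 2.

Fix the vertex order P < Q < R < S < T < U and write every simplex with vertices in increasing order. Then dim K = 2 and the simplices of K are:

  0-simplices (6): P, Q, R, S, T, U
  1-simplices (12): PR, PS, PT, PU, QR, QS, QT, QU, RT, RU, ST, SU
  2-simplices (8): PRT, PRU, PST, PSU, QRT, QRU, QST, QSU

so the chain groups are C_0 ≅ Z^6, C_1 ≅ Z^12, C_2 ≅ Z^8.

∂_1: C_1 → C_0 maps an edge to its endpoints' difference, ∂[p,q] = q − p. For instance
  ∂RU = U − R.
This gives a 6×12 integer matrix of rank 5; reducing to Smith normal form yields diagonal entries (1,1,1,1,1).

The boundary map ∂_2: C_2 → C_1 acts by ∂[p,q,r] = [q,r] − [p,r] + [p,q]. For instance
  ∂QST = ST − QT + QS,
  ∂QSU = SU − QU + QS.
This gives a 12×8 integer matrix of rank 7; reducing to Smith normal form yields diagonal entries (1,1,1,1,1,1,1).

From H_k ≅ ker(∂_k) / im(∂_{k+1}) we obtain:

  H_0: rank C_0 − rank ∂_1 = 6 − 5 = 1, and the invariant factors of ∂_1 are all 1, so H_0 ≅ Z.
  H_1: rank ker ∂_1 − rank ∂_2 = (12 − 5) − 7 = 0, and the invariant factors of ∂_2 are all 1, so H_1 ≅ 0.
  H_2: rank ker ∂_2 − rank ∂_3 = (8 − 7) − 0 = 1, and there is no ∂_3, so H_2 ≅ Z.

Hence the Betti numbers are b_0 = 1, b_1 = 0, b_2 = 1.

b_0 = 1, b_1 = 0, b_2 = 1.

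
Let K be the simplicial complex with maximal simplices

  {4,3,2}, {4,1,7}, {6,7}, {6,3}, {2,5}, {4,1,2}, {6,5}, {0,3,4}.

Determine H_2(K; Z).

Take the total order 0 < 1 < 2 < 3 < 4 < 5 < 6 < 7 on the vertex set. Then K (dimension 2) consists of the simplices:

  0-simplices (8): [0], [1], [2], [3], [4], [5], [6], [7]
  1-simplices (13): [0,3], [0,4], [1,2], [1,4], [1,7], [2,3], [2,4], [2,5], [3,4], [3,6], [4,7], [5,6], [6,7]
  2-simplices (4): [0,3,4], [1,2,4], [1,4,7], [2,3,4]

Hence C_0 ≅ Z^8, C_1 ≅ Z^13, C_2 ≅ Z^4.

Boundary ∂_1: C_1 → C_0 is given by ∂[p,q] = [q] − [p].
As a 8×13 matrix over Z this has rank 7, with invariant factors (1,1,1,1,1,1,1).

Boundary ∂_2: C_2 → C_1 maps a triangle to the signed sum of its edges. For instance
  ∂[1,4,7] = [4,7] − [1,7] + [1,4],
  ∂[0,3,4] = [3,4] − [0,4] + [0,3].
This gives a 13×4 integer matrix of rank 4; reducing to Smith normal form yields diagonal entries (1,1,1,1).

From H_k ≅ ker(∂_k) / im(∂_{k+1}) we obtain:

  H_2: rank ker ∂_2 − rank ∂_3 = (4 − 4) − 0 = 0, and there is no ∂_3, so H_2 = 0.

H_2 = 0.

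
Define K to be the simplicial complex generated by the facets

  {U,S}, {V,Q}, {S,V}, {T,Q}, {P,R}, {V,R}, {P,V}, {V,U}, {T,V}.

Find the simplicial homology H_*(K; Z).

H_0 = Z,  H_1 = Z^3.

Fix the vertex order P < Q < R < S < T < U < V and write every simplex with vertices in increasing order. Then dim K = 1 and the simplices of K are:

  0-simplices (7): P, Q, R, S, T, U, V
  1-simplices (9): PR, PV, QT, QV, RV, SU, SV, TV, UV

Hence C_0 ≅ Z^7, C_1 ≅ Z^9.

∂_1: C_1 → C_0 maps an edge to its endpoints' difference, ∂[p,q] = q − p. For instance
  ∂SV = V − S.
The 7×9 boundary matrix has rank 6 and Smith normal form diag(1,1,1,1,1,1).

Reading off H_k = ker ∂_k / im ∂_{k+1}:

  H_0: rank C_0 − rank ∂_1 = 7 − 6 = 1, and the invariant factors of ∂_1 are all 1, so H_0 ≅ Z.
  H_1: rank ker ∂_1 − rank ∂_2 = (9 − 6) − 0 = 3, and there is no ∂_2, so H_1 ≅ Z^3.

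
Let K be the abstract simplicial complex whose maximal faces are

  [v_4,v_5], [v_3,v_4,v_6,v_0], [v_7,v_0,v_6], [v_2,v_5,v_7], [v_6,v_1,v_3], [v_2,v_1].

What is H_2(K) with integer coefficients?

H_2 ≅ 0.

Order the vertices as v_0 < v_1 < v_2 < v_3 < v_4 < v_5 < v_6 < v_7. Listing each simplex with vertices in this order, K has dimension 3 with simplices:

  0-simplices (8): [v_0], [v_1], [v_2], [v_3], [v_4], [v_5], [v_6], [v_7]
  1-simplices (15): (15 of them)
  2-simplices (7): [v_0,v_3,v_4], [v_0,v_3,v_6], [v_0,v_4,v_6], [v_0,v_6,v_7], [v_1,v_3,v_6], [v_2,v_5,v_7], [v_3,v_4,v_6]
  3-simplices (1): [v_0,v_3,v_4,v_6]

so the chain groups are C_0 ≅ Z^8, C_1 ≅ Z^15, C_2 ≅ Z^7, C_3 ≅ Z^1.

The boundary map ∂_1: C_1 → C_0 maps an edge to its endpoints' difference, ∂[p,q] = q − p. For instance
  ∂[v_1,v_3] = [v_3] − [v_1].
The resulting 8×15 matrix has rank 7, and its Smith normal form has invariant factors (1,1,1,1,1,1,1).

Boundary ∂_2: C_2 → C_1 maps a triangle to the signed sum of its edges. For instance
  ∂[v_0,v_3,v_6] = [v_3,v_6] − [v_0,v_6] + [v_0,v_3],
  ∂[v_3,v_4,v_6] = [v_4,v_6] − [v_3,v_6] + [v_3,v_4].
The 15×7 boundary matrix has rank 6 and Smith normal form diag(1,1,1,1,1,1).

∂_3: C_3 → C_2 sends each 3-simplex σ to the alternating sum Σ_i (−1)^i (σ with its i-th vertex removed). For instance
  ∂[v_0,v_3,v_4,v_6] = [v_3,v_4,v_6] − [v_0,v_4,v_6] + [v_0,v_3,v_6] − [v_0,v_3,v_4].
This gives a 7×1 integer matrix of rank 1; reducing to Smith normal form yields diagonal entries (1).

Now H_k = ker ∂_k / im ∂_{k+1}, so:

  H_2: rank ker ∂_2 − rank ∂_3 = (7 − 6) − 1 = 0, and the invariant factors of ∂_3 are all 1, so H_2 ≅ 0.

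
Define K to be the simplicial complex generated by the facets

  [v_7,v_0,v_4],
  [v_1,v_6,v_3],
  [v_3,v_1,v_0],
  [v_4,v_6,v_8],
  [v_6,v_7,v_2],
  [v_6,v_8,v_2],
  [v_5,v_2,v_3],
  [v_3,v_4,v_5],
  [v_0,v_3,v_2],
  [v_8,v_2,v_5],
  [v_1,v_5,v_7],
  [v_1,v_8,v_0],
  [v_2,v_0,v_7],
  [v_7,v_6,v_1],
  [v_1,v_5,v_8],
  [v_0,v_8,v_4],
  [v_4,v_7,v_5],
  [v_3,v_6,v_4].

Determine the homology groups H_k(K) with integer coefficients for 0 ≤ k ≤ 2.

H_0 ≅ Z,  H_1 ≅ Z^2,  H_2 ≅ Z.

Take the total order v_0 < v_1 < v_2 < v_3 < v_4 < v_5 < v_6 < v_7 < v_8 on the vertex set. Then K (dimension 2) consists of the simplices:

  0-simplices (9): [v_0], [v_1], [v_2], [v_3], [v_4], [v_5], [v_6], [v_7], [v_8]
  1-simplices (27): (27 of them)
  2-simplices (18): (18 of them)

giving chain groups C_0 ≅ Z^9, C_1 ≅ Z^27, C_2 ≅ Z^18.

∂_1: C_1 → C_0 is given by ∂[p,q] = [q] − [p].
The 9×27 boundary matrix has rank 8 and Smith normal form diag(1,1,1,1,1,1,1,1).

Boundary ∂_2: C_2 → C_1 maps a triangle to the signed sum of its edges. For instance
  ∂[v_0,v_1,v_8] = [v_1,v_8] − [v_0,v_8] + [v_0,v_1],
  ∂[v_0,v_2,v_7] = [v_2,v_7] − [v_0,v_7] + [v_0,v_2].
This gives a 27×18 integer matrix of rank 17; reducing to Smith normal form yields diagonal entries (1,1,1,1,1,1,1,1,1,1,1,1,1,1,1,1,1).

Now H_k = ker ∂_k / im ∂_{k+1}, so:

  H_0: rank C_0 − rank ∂_1 = 9 − 8 = 1, and the invariant factors of ∂_1 are all 1, so H_0 = Z.
  H_1: rank ker ∂_1 − rank ∂_2 = (27 − 8) − 17 = 2, and the invariant factors of ∂_2 are all 1, so H_1 = Z^2.
  H_2: rank ker ∂_2 − rank ∂_3 = (18 − 17) − 0 = 1, and there is no ∂_3, so H_2 = Z.

As a check, the Euler characteristic is 9 − 27 + 18 = 0, which agrees with 1 − 2 + 1 = 0.
(K is a triangulation of the torus T^2.)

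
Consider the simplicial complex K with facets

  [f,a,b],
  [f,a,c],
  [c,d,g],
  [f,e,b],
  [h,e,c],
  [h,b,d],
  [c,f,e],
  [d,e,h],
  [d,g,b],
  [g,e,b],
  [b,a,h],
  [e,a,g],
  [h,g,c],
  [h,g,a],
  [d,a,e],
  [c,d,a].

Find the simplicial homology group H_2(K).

Fix the vertex order a < b < c < d < e < f < g < h and write every simplex with vertices in increasing order. Then dim K = 2 and the simplices of K are:

  0-simplices (8): a, b, c, d, e, f, g, h
  1-simplices (24): ab, ac, ad, ae, af, ag, ah, bd, be, bf, bg, bh, cd, ce, cf, cg, ch, de, dg, dh, ef, eg, eh, gh
  2-simplices (16): abf, abh, acd, acf, ade, aeg, agh, bdg, bdh, bef, beg, cdg, cef, ceh, cgh, deh

giving chain groups C_0 ≅ Z^8, C_1 ≅ Z^24, C_2 ≅ Z^16.

The boundary map ∂_1: C_1 → C_0 is given by ∂[p,q] = [q] − [p]. For instance
  ∂be = e − b.
The 8×24 boundary matrix has rank 7 and Smith normal form diag(1,1,1,1,1,1,1).

∂_2: C_2 → C_1 maps a triangle to the signed sum of its edges. For instance
  ∂bef = ef − bf + be,
  ∂ceh = eh − ch + ce.
The resulting 24×16 matrix has rank 15, and its Smith normal form has invariant factors (1,1,1,1,1,1,1,1,1,1,1,1,1,1,1).

Reading off H_k = ker ∂_k / im ∂_{k+1}:

  H_2: rank ker ∂_2 − rank ∂_3 = (16 − 15) − 0 = 1, and there is no ∂_3, so H_2 = Z.

(K is a triangulation of the torus T^2.)

H_2 ≅ Z.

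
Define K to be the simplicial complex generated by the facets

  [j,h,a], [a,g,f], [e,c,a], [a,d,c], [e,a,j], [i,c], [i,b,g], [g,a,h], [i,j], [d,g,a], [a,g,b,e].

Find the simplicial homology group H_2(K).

Fix the vertex order a < b < c < d < e < f < g < h < i < j and write every simplex with vertices in increasing order. Then dim K = 3 and the simplices of K are:

  0-simplices (10): a, b, c, d, e, f, g, h, i, j
  1-simplices (22): ab, ac, ad, ae, af, ag, ah, aj, be, bg, bi, cd, ce, ci, dg, eg, ej, fg, gh, gi, hj, ij
  2-simplices (12): abe, abg, acd, ace, adg, aeg, aej, afg, agh, ahj, beg, bgi
  3-simplices (1): abeg

Hence C_0 ≅ Z^10, C_1 ≅ Z^22, C_2 ≅ Z^12, C_3 ≅ Z^1.

∂_1: C_1 → C_0 is given by ∂[p,q] = [q] − [p].
As a 10×22 matrix over Z this has rank 9, with invariant factors (1,1,1,1,1,1,1,1,1).

∂_2: C_2 → C_1 acts by ∂[p,q,r] = [q,r] − [p,r] + [p,q]. For instance
  ∂agh = gh − ah + ag,
  ∂abg = bg − ag + ab.
This gives a 22×12 integer matrix of rank 11; reducing to Smith normal form yields diagonal entries (1,1,1,1,1,1,1,1,1,1,1).

∂_3: C_3 → C_2 sends each 3-simplex σ to the alternating sum Σ_i (−1)^i (σ with its i-th vertex removed). For instance
  ∂abeg = beg − aeg + abg − abe.
The resulting 12×1 matrix has rank 1, and its Smith normal form has invariant factors (1).

Now H_k = ker ∂_k / im ∂_{k+1}, so:

  H_2: rank ker ∂_2 − rank ∂_3 = (12 − 11) − 1 = 0, and the invariant factors of ∂_3 are all 1, so H_2 = 0.

H_2 ≅ 0.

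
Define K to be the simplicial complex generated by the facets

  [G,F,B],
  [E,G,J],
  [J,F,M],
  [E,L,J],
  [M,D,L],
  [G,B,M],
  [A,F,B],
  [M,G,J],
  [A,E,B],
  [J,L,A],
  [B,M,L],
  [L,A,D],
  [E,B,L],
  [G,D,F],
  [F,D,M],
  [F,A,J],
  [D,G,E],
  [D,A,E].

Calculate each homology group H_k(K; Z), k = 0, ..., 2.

H_0 ≅ Z,  H_1 ≅ Z ⊕ Z/2,  H_2 = 0.

K has 9 vertices, 27 edges, 18 triangles.
rank ∂_0 = 0, rank ∂_1 = 8 ⇒ b_0 = 9 − 0 − 8 = 1; all invariant factors of ∂_1 are 1 so no torsion. So H_0 ≅ Z.
rank ∂_1 = 8, rank ∂_2 = 18 ⇒ b_1 = 27 − 8 − 18 = 1; ∂_2 has invariant factor(s) [2] giving torsion. So H_1 ≅ Z ⊕ Z/2.
rank ∂_2 = 18, rank ∂_3 = 0 ⇒ b_2 = 18 − 18 − 0 = 0. So H_2 ≅ 0.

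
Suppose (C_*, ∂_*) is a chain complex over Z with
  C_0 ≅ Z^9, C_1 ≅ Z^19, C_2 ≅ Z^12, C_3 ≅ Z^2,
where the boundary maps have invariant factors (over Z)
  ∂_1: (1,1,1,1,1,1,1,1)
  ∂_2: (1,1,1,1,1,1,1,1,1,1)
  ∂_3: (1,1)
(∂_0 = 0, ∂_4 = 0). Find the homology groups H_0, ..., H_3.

H_0 ≅ Z,  H_1 ≅ Z,  H_2 = 0,  H_3 = 0.

H_0: b_0 = 9 − 0 − 8 = 1; torsion from ∂_1 factors > 1: none. So H_0 ≅ Z.
H_1: b_1 = 19 − 8 − 10 = 1; torsion from ∂_2 factors > 1: none. So H_1 ≅ Z.
H_2: b_2 = 12 − 10 − 2 = 0; torsion from ∂_3 factors > 1: none. So H_2 ≅ 0.
H_3: b_3 = 2 − 2 − 0 = 0; torsion from ∂_4 factors > 1: none. So H_3 ≅ 0.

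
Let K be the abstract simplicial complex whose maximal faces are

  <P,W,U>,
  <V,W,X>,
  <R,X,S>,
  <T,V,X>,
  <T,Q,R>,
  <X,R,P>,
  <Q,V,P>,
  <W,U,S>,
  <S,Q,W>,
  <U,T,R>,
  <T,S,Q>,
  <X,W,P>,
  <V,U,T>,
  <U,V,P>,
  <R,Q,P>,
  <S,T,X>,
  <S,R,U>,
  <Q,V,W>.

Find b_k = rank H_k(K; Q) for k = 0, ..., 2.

Take the total order P < Q < R < S < T < U < V < W < X on the vertex set. Then K (dimension 2) consists of the simplices:

  0-simplices (9): P, Q, R, S, T, U, V, W, X
  1-simplices (27): PQ, PR, PU, PV, PW, PX, QR, QS, QT, QV, QW, RS, RT, RU, RX, ST, SU, SW, SX, TU, TV, TX, UV, UW, VW, VX, WX
  2-simplices (18): PQR, PQV, PRX, PUV, PUW, PWX, QRT, QST, QSW, QVW, RSU, RSX, RTU, STX, SUW, TUV, TVX, VWX

giving chain groups C_0 ≅ Z^9, C_1 ≅ Z^27, C_2 ≅ Z^18.

The boundary map ∂_1: C_1 → C_0 maps an edge to its endpoints' difference, ∂[p,q] = q − p.
The resulting 9×27 matrix has rank 8, and its Smith normal form has invariant factors (1,1,1,1,1,1,1,1).

Boundary ∂_2: C_2 → C_1 acts by ∂[p,q,r] = [q,r] − [p,r] + [p,q]. For instance
  ∂VWX = WX − VX + VW,
  ∂TVX = VX − TX + TV.
The resulting 27×18 matrix has rank 18, and its Smith normal form has invariant factors (1,1,1,1,1,1,1,1,1,1,1,1,1,1,1,1,1,2).

Reading off H_k = ker ∂_k / im ∂_{k+1}:

  H_0: rank C_0 − rank ∂_1 = 9 − 8 = 1, and the invariant factors of ∂_1 are all 1, so H_0 = Z.
  H_1: rank ker ∂_1 − rank ∂_2 = (27 − 8) − 18 = 1, and ∂_2 has invariant factor 2 > 1, so H_1 = Z ⊕ Z/2Z.
  H_2: rank ker ∂_2 − rank ∂_3 = (18 − 18) − 0 = 0, and there is no ∂_3, so H_2 = 0.

As a check, the Euler characteristic is 9 − 27 + 18 = 0, which agrees with 1 − 1 + 0 = 0.

Hence the Betti numbers are b_0 = 1, b_1 = 1, b_2 = 0.

b_0 = 1, b_1 = 1, b_2 = 0.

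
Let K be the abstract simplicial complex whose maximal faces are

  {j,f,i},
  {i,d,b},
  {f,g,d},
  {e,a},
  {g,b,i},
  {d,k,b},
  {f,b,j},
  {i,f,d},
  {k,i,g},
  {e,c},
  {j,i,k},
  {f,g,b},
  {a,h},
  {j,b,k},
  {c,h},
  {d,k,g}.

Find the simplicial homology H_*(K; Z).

Fix the vertex order a < b < c < d < e < f < g < h < i < j < k and write every simplex with vertices in increasing order. Then dim K = 2 and the simplices of K are:

  0-simplices (11): a, b, c, d, e, f, g, h, i, j, k
  1-simplices (22): ae, ah, bd, bf, bg, bi, bj, bk, ce, ch, df, dg, di, dk, fg, fi, fj, gi, gk, ij, ik, jk
  2-simplices (12): bdi, bdk, bfg, bfj, bgi, bjk, dfg, dfi, dgk, fij, gik, ijk

Hence C_0 ≅ Z^11, C_1 ≅ Z^22, C_2 ≅ Z^12.

∂_1: C_1 → C_0 maps an edge to its endpoints' difference, ∂[p,q] = q − p.
The resulting 11×22 matrix has rank 9, and its Smith normal form has invariant factors (1,1,1,1,1,1,1,1,1).

Boundary ∂_2: C_2 → C_1 maps a triangle to the signed sum of its edges. For instance
  ∂ijk = jk − ik + ij,
  ∂dfg = fg − dg + df.
As a 22×12 matrix over Z this has rank 12, with invariant factors (1,1,1,1,1,1,1,1,1,1,1,2).

Computing H_k = (kernel of ∂_k) / (image of ∂_{k+1}):

  H_0: rank C_0 − rank ∂_1 = 11 − 9 = 2, and the invariant factors of ∂_1 are all 1, so H_0 ≅ Z^2.
  H_1: rank ker ∂_1 − rank ∂_2 = (22 − 9) − 12 = 1, and ∂_2 has invariant factor 2 > 1, so H_1 ≅ Z × Z/2.
  H_2: rank ker ∂_2 − rank ∂_3 = (12 − 12) − 0 = 0, and there is no ∂_3, so H_2 ≅ 0.

(K is a triangulation of the disjoint union of the circle S^1 and the real projective plane RP^2.)

H_0 = Z^2,  H_1 = Z × Z/2,  H_2 = 0.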